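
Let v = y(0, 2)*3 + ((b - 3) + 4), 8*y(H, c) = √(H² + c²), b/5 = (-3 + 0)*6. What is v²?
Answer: 124609/16 ≈ 7788.1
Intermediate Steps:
b = -90 (b = 5*((-3 + 0)*6) = 5*(-3*6) = 5*(-18) = -90)
y(H, c) = √(H² + c²)/8
v = -353/4 (v = (√(0² + 2²)/8)*3 + ((-90 - 3) + 4) = (√(0 + 4)/8)*3 + (-93 + 4) = (√4/8)*3 - 89 = ((⅛)*2)*3 - 89 = (¼)*3 - 89 = ¾ - 89 = -353/4 ≈ -88.250)
v² = (-353/4)² = 124609/16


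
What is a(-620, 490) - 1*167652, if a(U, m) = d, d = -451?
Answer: -168103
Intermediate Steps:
a(U, m) = -451
a(-620, 490) - 1*167652 = -451 - 1*167652 = -451 - 167652 = -168103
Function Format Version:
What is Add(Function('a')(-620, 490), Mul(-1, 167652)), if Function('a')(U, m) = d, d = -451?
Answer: -168103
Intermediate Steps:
Function('a')(U, m) = -451
Add(Function('a')(-620, 490), Mul(-1, 167652)) = Add(-451, Mul(-1, 167652)) = Add(-451, -167652) = -168103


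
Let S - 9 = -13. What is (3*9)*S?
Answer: -108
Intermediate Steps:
S = -4 (S = 9 - 13 = -4)
(3*9)*S = (3*9)*(-4) = 27*(-4) = -108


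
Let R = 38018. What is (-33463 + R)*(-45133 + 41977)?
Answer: -14375580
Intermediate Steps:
(-33463 + R)*(-45133 + 41977) = (-33463 + 38018)*(-45133 + 41977) = 4555*(-3156) = -14375580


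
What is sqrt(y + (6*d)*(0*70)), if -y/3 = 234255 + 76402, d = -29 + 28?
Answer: I*sqrt(931971) ≈ 965.39*I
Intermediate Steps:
d = -1
y = -931971 (y = -3*(234255 + 76402) = -3*310657 = -931971)
sqrt(y + (6*d)*(0*70)) = sqrt(-931971 + (6*(-1))*(0*70)) = sqrt(-931971 - 6*0) = sqrt(-931971 + 0) = sqrt(-931971) = I*sqrt(931971)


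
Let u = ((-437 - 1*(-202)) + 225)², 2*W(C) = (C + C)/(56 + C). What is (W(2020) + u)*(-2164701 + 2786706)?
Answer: 10865390675/173 ≈ 6.2806e+7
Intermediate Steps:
W(C) = C/(56 + C) (W(C) = ((C + C)/(56 + C))/2 = ((2*C)/(56 + C))/2 = (2*C/(56 + C))/2 = C/(56 + C))
u = 100 (u = ((-437 + 202) + 225)² = (-235 + 225)² = (-10)² = 100)
(W(2020) + u)*(-2164701 + 2786706) = (2020/(56 + 2020) + 100)*(-2164701 + 2786706) = (2020/2076 + 100)*622005 = (2020*(1/2076) + 100)*622005 = (505/519 + 100)*622005 = (52405/519)*622005 = 10865390675/173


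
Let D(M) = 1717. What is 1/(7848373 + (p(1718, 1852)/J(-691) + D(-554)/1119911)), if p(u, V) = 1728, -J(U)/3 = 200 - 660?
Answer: 128789765/1010790275766984 ≈ 1.2741e-7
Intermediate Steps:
J(U) = 1380 (J(U) = -3*(200 - 660) = -3*(-460) = 1380)
1/(7848373 + (p(1718, 1852)/J(-691) + D(-554)/1119911)) = 1/(7848373 + (1728/1380 + 1717/1119911)) = 1/(7848373 + (1728*(1/1380) + 1717*(1/1119911))) = 1/(7848373 + (144/115 + 1717/1119911)) = 1/(7848373 + 161464639/128789765) = 1/(1010790275766984/128789765) = 128789765/1010790275766984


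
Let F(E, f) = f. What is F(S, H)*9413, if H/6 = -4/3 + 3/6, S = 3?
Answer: -47065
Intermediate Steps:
H = -5 (H = 6*(-4/3 + 3/6) = 6*(-4*⅓ + 3*(⅙)) = 6*(-4/3 + ½) = 6*(-⅚) = -5)
F(S, H)*9413 = -5*9413 = -47065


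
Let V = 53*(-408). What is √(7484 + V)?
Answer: 2*I*√3535 ≈ 118.91*I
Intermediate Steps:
V = -21624
√(7484 + V) = √(7484 - 21624) = √(-14140) = 2*I*√3535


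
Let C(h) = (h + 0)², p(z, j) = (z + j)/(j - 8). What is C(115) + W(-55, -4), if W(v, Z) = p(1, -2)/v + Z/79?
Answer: 574623971/43450 ≈ 13225.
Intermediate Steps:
p(z, j) = (j + z)/(-8 + j)
C(h) = h²
W(v, Z) = 1/(10*v) + Z/79 (W(v, Z) = ((-2 + 1)/(-8 - 2))/v + Z/79 = (-1/(-10))/v + Z*(1/79) = (-⅒*(-1))/v + Z/79 = 1/(10*v) + Z/79)
C(115) + W(-55, -4) = 115² + ((⅒)/(-55) + (1/79)*(-4)) = 13225 + ((⅒)*(-1/55) - 4/79) = 13225 + (-1/550 - 4/79) = 13225 - 2279/43450 = 574623971/43450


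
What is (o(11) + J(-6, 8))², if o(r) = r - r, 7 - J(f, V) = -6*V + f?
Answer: 3721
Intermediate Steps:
J(f, V) = 7 - f + 6*V (J(f, V) = 7 - (-6*V + f) = 7 - (f - 6*V) = 7 + (-f + 6*V) = 7 - f + 6*V)
o(r) = 0
(o(11) + J(-6, 8))² = (0 + (7 - 1*(-6) + 6*8))² = (0 + (7 + 6 + 48))² = (0 + 61)² = 61² = 3721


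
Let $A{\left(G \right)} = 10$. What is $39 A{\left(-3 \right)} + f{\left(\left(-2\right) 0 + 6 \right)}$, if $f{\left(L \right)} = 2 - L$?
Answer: $386$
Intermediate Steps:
$39 A{\left(-3 \right)} + f{\left(\left(-2\right) 0 + 6 \right)} = 39 \cdot 10 + \left(2 - \left(\left(-2\right) 0 + 6\right)\right) = 390 + \left(2 - \left(0 + 6\right)\right) = 390 + \left(2 - 6\right) = 390 - 4 = 386$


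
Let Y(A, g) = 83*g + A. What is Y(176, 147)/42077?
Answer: 12377/42077 ≈ 0.29415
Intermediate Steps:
Y(A, g) = A + 83*g
Y(176, 147)/42077 = (176 + 83*147)/42077 = (176 + 12201)*(1/42077) = 12377*(1/42077) = 12377/42077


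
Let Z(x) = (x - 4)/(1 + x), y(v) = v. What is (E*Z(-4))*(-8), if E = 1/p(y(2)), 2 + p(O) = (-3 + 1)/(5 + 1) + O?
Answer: 64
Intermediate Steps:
Z(x) = (-4 + x)/(1 + x)
p(O) = -7/3 + O (p(O) = -2 + ((-3 + 1)/(5 + 1) + O) = -2 + (-2/6 + O) = -2 + (-2*⅙ + O) = -2 + (-⅓ + O) = -7/3 + O)
E = -3 (E = 1/(-7/3 + 2) = 1/(-⅓) = -3)
(E*Z(-4))*(-8) = -3*(-4 - 4)/(1 - 4)*(-8) = -3*(-8)/(-3)*(-8) = -(-1)*(-8)*(-8) = -3*8/3*(-8) = -8*(-8) = 64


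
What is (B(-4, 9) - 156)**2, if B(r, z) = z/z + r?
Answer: 25281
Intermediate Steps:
B(r, z) = 1 + r
(B(-4, 9) - 156)**2 = ((1 - 4) - 156)**2 = (-3 - 156)**2 = (-159)**2 = 25281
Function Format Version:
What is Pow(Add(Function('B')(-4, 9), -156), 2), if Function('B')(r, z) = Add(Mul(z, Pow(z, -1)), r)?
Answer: 25281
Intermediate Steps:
Function('B')(r, z) = Add(1, r)
Pow(Add(Function('B')(-4, 9), -156), 2) = Pow(Add(Add(1, -4), -156), 2) = Pow(Add(-3, -156), 2) = Pow(-159, 2) = 25281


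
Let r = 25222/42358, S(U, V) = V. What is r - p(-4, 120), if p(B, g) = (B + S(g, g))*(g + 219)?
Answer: -832830385/21179 ≈ -39323.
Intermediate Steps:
r = 12611/21179 (r = 25222*(1/42358) = 12611/21179 ≈ 0.59545)
p(B, g) = (219 + g)*(B + g) (p(B, g) = (B + g)*(g + 219) = (B + g)*(219 + g) = (219 + g)*(B + g))
r - p(-4, 120) = 12611/21179 - (120² + 219*(-4) + 219*120 - 4*120) = 12611/21179 - (14400 - 876 + 26280 - 480) = 12611/21179 - 1*39324 = 12611/21179 - 39324 = -832830385/21179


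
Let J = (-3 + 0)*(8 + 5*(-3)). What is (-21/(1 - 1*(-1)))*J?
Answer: -441/2 ≈ -220.50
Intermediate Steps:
J = 21 (J = -3*(8 - 15) = -3*(-7) = 21)
(-21/(1 - 1*(-1)))*J = -21/(1 - 1*(-1))*21 = -21/(1 + 1)*21 = -21/2*21 = -441/2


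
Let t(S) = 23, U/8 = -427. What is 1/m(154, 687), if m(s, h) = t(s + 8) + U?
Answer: -1/3393 ≈ -0.00029472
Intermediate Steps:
U = -3416 (U = 8*(-427) = -3416)
m(s, h) = -3393 (m(s, h) = 23 - 3416 = -3393)
1/m(154, 687) = 1/(-3393) = -1/3393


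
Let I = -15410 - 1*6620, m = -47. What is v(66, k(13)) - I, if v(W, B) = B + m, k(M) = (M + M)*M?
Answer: 22321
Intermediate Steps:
k(M) = 2*M**2 (k(M) = (2*M)*M = 2*M**2)
v(W, B) = -47 + B (v(W, B) = B - 47 = -47 + B)
I = -22030 (I = -15410 - 6620 = -22030)
v(66, k(13)) - I = (-47 + 2*13**2) - 1*(-22030) = (-47 + 2*169) + 22030 = (-47 + 338) + 22030 = 291 + 22030 = 22321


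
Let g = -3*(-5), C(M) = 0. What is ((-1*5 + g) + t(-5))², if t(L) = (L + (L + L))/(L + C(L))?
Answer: 169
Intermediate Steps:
t(L) = 3 (t(L) = (L + (L + L))/(L + 0) = (L + 2*L)/L = (3*L)/L = 3)
g = 15
((-1*5 + g) + t(-5))² = ((-1*5 + 15) + 3)² = ((-5 + 15) + 3)² = (10 + 3)² = 13² = 169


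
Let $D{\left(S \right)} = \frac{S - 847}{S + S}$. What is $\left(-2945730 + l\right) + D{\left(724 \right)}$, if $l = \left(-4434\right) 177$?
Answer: $- \frac{5401833627}{1448} \approx -3.7305 \cdot 10^{6}$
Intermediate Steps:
$D{\left(S \right)} = \frac{-847 + S}{2 S}$
$l = -784818$
$\left(-2945730 + l\right) + D{\left(724 \right)} = \left(-2945730 - 784818\right) + \frac{-847 + 724}{2 \cdot 724} = -3730548 + \frac{1}{2} \cdot \frac{1}{724} \left(-123\right) = -3730548 - \frac{123}{1448} = - \frac{5401833627}{1448}$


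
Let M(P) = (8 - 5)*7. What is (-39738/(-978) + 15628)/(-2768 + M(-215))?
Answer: -2553987/447761 ≈ -5.7039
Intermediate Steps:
M(P) = 21 (M(P) = 3*7 = 21)
(-39738/(-978) + 15628)/(-2768 + M(-215)) = (-39738/(-978) + 15628)/(-2768 + 21) = (-39738*(-1/978) + 15628)/(-2747) = (6623/163 + 15628)*(-1/2747) = (2553987/163)*(-1/2747) = -2553987/447761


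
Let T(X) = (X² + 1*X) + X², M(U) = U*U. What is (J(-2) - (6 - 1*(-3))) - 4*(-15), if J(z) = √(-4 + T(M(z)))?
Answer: 51 + 4*√2 ≈ 56.657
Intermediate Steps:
M(U) = U²
T(X) = X + 2*X² (T(X) = (X² + X) + X² = (X + X²) + X² = X + 2*X²)
J(z) = √(-4 + z²*(1 + 2*z²))
(J(-2) - (6 - 1*(-3))) - 4*(-15) = (√(-4 + (-2)² + 2*(-2)⁴) - (6 - 1*(-3))) - 4*(-15) = (√(-4 + 4 + 2*16) - (6 + 3)) + 60 = (√(-4 + 4 + 32) - 1*9) + 60 = (√32 - 9) + 60 = (4*√2 - 9) + 60 = (-9 + 4*√2) + 60 = 51 + 4*√2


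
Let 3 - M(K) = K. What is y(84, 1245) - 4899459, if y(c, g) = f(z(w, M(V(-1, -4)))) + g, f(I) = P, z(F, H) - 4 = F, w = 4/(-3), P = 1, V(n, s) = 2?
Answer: -4898213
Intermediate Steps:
M(K) = 3 - K
w = -4/3 (w = 4*(-⅓) = -4/3 ≈ -1.3333)
z(F, H) = 4 + F
f(I) = 1
y(c, g) = 1 + g
y(84, 1245) - 4899459 = (1 + 1245) - 4899459 = 1246 - 4899459 = -4898213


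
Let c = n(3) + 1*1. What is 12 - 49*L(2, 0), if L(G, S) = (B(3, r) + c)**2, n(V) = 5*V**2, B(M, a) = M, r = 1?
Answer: -117637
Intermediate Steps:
c = 46 (c = 5*3**2 + 1*1 = 5*9 + 1 = 45 + 1 = 46)
L(G, S) = 2401 (L(G, S) = (3 + 46)**2 = 49**2 = 2401)
12 - 49*L(2, 0) = 12 - 49*2401 = 12 - 117649 = -117637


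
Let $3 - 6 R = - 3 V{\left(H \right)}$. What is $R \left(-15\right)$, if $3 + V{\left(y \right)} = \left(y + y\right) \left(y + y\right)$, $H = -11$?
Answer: $-3615$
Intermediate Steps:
$V{\left(y \right)} = -3 + 4 y^{2}$ ($V{\left(y \right)} = -3 + \left(y + y\right) \left(y + y\right) = -3 + 2 y 2 y = -3 + 4 y^{2}$)
$R = 241$ ($R = \frac{1}{2} - \frac{\left(-3\right) \left(-3 + 4 \left(-11\right)^{2}\right)}{6} = \frac{1}{2} - \frac{\left(-3\right) \left(-3 + 4 \cdot 121\right)}{6} = \frac{1}{2} - \frac{\left(-3\right) \left(-3 + 484\right)}{6} = \frac{1}{2} - \frac{\left(-3\right) 481}{6} = \frac{1}{2} - - \frac{481}{2} = \frac{1}{2} + \frac{481}{2} = 241$)
$R \left(-15\right) = 241 \left(-15\right) = -3615$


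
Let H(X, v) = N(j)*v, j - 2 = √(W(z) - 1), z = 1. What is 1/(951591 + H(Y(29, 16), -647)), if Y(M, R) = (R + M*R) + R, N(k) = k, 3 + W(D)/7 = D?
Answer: 950297/903070667344 + 647*I*√15/903070667344 ≈ 1.0523e-6 + 2.7748e-9*I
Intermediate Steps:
W(D) = -21 + 7*D
j = 2 + I*√15 (j = 2 + √((-21 + 7*1) - 1) = 2 + √((-21 + 7) - 1) = 2 + √(-14 - 1) = 2 + √(-15) = 2 + I*√15 ≈ 2.0 + 3.873*I)
Y(M, R) = 2*R + M*R
H(X, v) = v*(2 + I*√15) (H(X, v) = (2 + I*√15)*v = v*(2 + I*√15))
1/(951591 + H(Y(29, 16), -647)) = 1/(951591 - 647*(2 + I*√15)) = 1/(951591 + (-1294 - 647*I*√15)) = 1/(950297 - 647*I*√15)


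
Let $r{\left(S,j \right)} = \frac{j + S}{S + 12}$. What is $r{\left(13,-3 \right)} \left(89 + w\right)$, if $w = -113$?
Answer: $- \frac{48}{5} \approx -9.6$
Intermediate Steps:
$r{\left(S,j \right)} = \frac{S + j}{12 + S}$
$r{\left(13,-3 \right)} \left(89 + w\right) = \frac{13 - 3}{12 + 13} \left(89 - 113\right) = \frac{1}{25} \cdot 10 \left(-24\right) = \frac{2}{5} \left(-24\right) = - \frac{48}{5}$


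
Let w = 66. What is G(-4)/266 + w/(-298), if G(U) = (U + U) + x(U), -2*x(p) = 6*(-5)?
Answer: -1105/5662 ≈ -0.19516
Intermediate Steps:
x(p) = 15 (x(p) = -3*(-5) = -½*(-30) = 15)
G(U) = 15 + 2*U (G(U) = (U + U) + 15 = 2*U + 15 = 15 + 2*U)
G(-4)/266 + w/(-298) = (15 + 2*(-4))/266 + 66/(-298) = (15 - 8)*(1/266) + 66*(-1/298) = 7*(1/266) - 33/149 = 1/38 - 33/149 = -1105/5662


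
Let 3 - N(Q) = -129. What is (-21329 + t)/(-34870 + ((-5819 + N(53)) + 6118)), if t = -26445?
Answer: 47774/34439 ≈ 1.3872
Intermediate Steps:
N(Q) = 132 (N(Q) = 3 - 1*(-129) = 3 + 129 = 132)
(-21329 + t)/(-34870 + ((-5819 + N(53)) + 6118)) = (-21329 - 26445)/(-34870 + ((-5819 + 132) + 6118)) = -47774/(-34870 + (-5687 + 6118)) = -47774/(-34870 + 431) = -47774/(-34439) = -47774*(-1/34439) = 47774/34439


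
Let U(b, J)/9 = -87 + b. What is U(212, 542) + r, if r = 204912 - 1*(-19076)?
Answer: 225113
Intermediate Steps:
r = 223988 (r = 204912 + 19076 = 223988)
U(b, J) = -783 + 9*b (U(b, J) = 9*(-87 + b) = -783 + 9*b)
U(212, 542) + r = (-783 + 9*212) + 223988 = (-783 + 1908) + 223988 = 1125 + 223988 = 225113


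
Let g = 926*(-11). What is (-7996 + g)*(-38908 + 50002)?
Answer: -201711108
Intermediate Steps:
g = -10186
(-7996 + g)*(-38908 + 50002) = (-7996 - 10186)*(-38908 + 50002) = -18182*11094 = -201711108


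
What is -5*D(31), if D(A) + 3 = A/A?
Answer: 10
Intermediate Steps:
D(A) = -2 (D(A) = -3 + A/A = -3 + 1 = -2)
-5*D(31) = -5*(-2) = 10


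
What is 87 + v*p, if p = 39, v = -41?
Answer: -1512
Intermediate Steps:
87 + v*p = 87 - 41*39 = 87 - 1599 = -1512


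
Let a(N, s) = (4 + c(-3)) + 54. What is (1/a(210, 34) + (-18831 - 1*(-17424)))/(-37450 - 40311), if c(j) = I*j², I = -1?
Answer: 68942/3810289 ≈ 0.018094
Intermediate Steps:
c(j) = -j²
a(N, s) = 49 (a(N, s) = (4 - 1*(-3)²) + 54 = (4 - 1*9) + 54 = (4 - 9) + 54 = -5 + 54 = 49)
(1/a(210, 34) + (-18831 - 1*(-17424)))/(-37450 - 40311) = (1/49 + (-18831 - 1*(-17424)))/(-37450 - 40311) = (1/49 + (-18831 + 17424))/(-77761) = (1/49 - 1407)*(-1/77761) = -68942/49*(-1/77761) = 68942/3810289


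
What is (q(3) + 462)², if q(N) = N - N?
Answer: 213444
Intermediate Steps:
q(N) = 0
(q(3) + 462)² = (0 + 462)² = 462² = 213444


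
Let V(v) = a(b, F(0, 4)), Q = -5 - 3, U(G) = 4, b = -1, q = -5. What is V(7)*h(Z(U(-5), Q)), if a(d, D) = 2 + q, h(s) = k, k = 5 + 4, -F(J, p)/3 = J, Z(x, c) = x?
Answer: -27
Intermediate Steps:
Q = -8
F(J, p) = -3*J
k = 9
h(s) = 9
a(d, D) = -3 (a(d, D) = 2 - 5 = -3)
V(v) = -3
V(7)*h(Z(U(-5), Q)) = -3*9 = -27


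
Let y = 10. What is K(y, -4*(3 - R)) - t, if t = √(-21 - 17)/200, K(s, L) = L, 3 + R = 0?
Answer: -24 - I*√38/200 ≈ -24.0 - 0.030822*I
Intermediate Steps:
R = -3 (R = -3 + 0 = -3)
t = I*√38/200 (t = √(-38)*(1/200) = (I*√38)*(1/200) = I*√38/200 ≈ 0.030822*I)
K(y, -4*(3 - R)) - t = -4*(3 - 1*(-3)) - I*√38/200 = -4*(3 + 3) - I*√38/200 = -4*6 - I*√38/200 = -24 - I*√38/200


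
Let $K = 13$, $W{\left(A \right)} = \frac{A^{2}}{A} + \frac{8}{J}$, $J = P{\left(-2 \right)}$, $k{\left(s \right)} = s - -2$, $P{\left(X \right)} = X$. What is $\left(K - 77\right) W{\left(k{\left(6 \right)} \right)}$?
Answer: $-256$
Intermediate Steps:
$k{\left(s \right)} = 2 + s$ ($k{\left(s \right)} = s + 2 = 2 + s$)
$J = -2$
$W{\left(A \right)} = -4 + A$ ($W{\left(A \right)} = \frac{A^{2}}{A} + \frac{8}{-2} = A + 8 \left(- \frac{1}{2}\right) = A - 4 = -4 + A$)
$\left(K - 77\right) W{\left(k{\left(6 \right)} \right)} = \left(13 - 77\right) \left(-4 + \left(2 + 6\right)\right) = \left(13 - 77\right) \left(-4 + 8\right) = \left(-64\right) 4 = -256$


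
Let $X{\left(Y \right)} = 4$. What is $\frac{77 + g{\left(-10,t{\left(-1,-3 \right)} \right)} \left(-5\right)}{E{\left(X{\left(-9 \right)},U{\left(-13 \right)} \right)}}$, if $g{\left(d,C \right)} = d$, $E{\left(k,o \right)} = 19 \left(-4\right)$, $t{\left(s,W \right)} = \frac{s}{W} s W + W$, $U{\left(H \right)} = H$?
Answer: $- \frac{127}{76} \approx -1.6711$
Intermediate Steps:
$t{\left(s,W \right)} = W + s^{2}$ ($t{\left(s,W \right)} = \frac{s^{2}}{W} W + W = s^{2} + W = W + s^{2}$)
$E{\left(k,o \right)} = -76$
$\frac{77 + g{\left(-10,t{\left(-1,-3 \right)} \right)} \left(-5\right)}{E{\left(X{\left(-9 \right)},U{\left(-13 \right)} \right)}} = \frac{77 - -50}{-76} = \left(77 + 50\right) \left(- \frac{1}{76}\right) = 127 \left(- \frac{1}{76}\right) = - \frac{127}{76}$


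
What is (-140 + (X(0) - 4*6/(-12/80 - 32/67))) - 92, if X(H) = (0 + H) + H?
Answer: -162952/841 ≈ -193.76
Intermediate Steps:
X(H) = 2*H (X(H) = H + H = 2*H)
(-140 + (X(0) - 4*6/(-12/80 - 32/67))) - 92 = (-140 + (2*0 - 4*6/(-12/80 - 32/67))) - 92 = (-140 + (0 - 24/(-12*1/80 - 32*1/67))) - 92 = (-140 + (0 - 24/(-3/20 - 32/67))) - 92 = (-140 + (0 - 24/(-841/1340))) - 92 = (-140 + (0 - 24*(-1340)/841)) - 92 = (-140 + (0 - 1*(-32160/841))) - 92 = (-140 + (0 + 32160/841)) - 92 = (-140 + 32160/841) - 92 = -85580/841 - 92 = -162952/841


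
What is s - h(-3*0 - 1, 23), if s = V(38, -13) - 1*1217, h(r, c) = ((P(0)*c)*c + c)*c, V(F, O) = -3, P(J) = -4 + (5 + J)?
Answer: -13916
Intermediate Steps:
P(J) = 1 + J
h(r, c) = c*(c + c**2) (h(r, c) = (((1 + 0)*c)*c + c)*c = ((1*c)*c + c)*c = (c*c + c)*c = (c**2 + c)*c = (c + c**2)*c = c*(c + c**2))
s = -1220 (s = -3 - 1*1217 = -3 - 1217 = -1220)
s - h(-3*0 - 1, 23) = -1220 - 23**2*(1 + 23) = -1220 - 529*24 = -1220 - 1*12696 = -1220 - 12696 = -13916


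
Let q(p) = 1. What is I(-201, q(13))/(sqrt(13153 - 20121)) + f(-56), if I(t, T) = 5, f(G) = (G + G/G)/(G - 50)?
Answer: 55/106 - 5*I*sqrt(1742)/3484 ≈ 0.51887 - 0.059898*I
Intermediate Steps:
f(G) = (1 + G)/(-50 + G) (f(G) = (G + 1)/(-50 + G) = (1 + G)/(-50 + G))
I(-201, q(13))/(sqrt(13153 - 20121)) + f(-56) = 5/(sqrt(13153 - 20121)) + (1 - 56)/(-50 - 56) = 5/(sqrt(-6968)) - 55/(-106) = 5/((2*I*sqrt(1742))) - 1/106*(-55) = 5*(-I*sqrt(1742)/3484) + 55/106 = -5*I*sqrt(1742)/3484 + 55/106 = 55/106 - 5*I*sqrt(1742)/3484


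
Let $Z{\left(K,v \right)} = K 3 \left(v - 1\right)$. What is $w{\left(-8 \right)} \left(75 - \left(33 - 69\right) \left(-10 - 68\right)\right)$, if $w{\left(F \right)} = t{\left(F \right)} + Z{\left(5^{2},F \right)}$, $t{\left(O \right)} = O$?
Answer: $1866639$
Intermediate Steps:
$Z{\left(K,v \right)} = 3 K \left(-1 + v\right)$
$w{\left(F \right)} = -75 + 76 F$ ($w{\left(F \right)} = F + 3 \cdot 5^{2} \left(-1 + F\right) = F + 3 \cdot 25 \left(-1 + F\right) = F + \left(-75 + 75 F\right) = -75 + 76 F$)
$w{\left(-8 \right)} \left(75 - \left(33 - 69\right) \left(-10 - 68\right)\right) = \left(-75 + 76 \left(-8\right)\right) \left(75 - \left(33 - 69\right) \left(-10 - 68\right)\right) = \left(-75 - 608\right) \left(75 - \left(-36\right) \left(-78\right)\right) = - 683 \left(75 - 2808\right) = \left(-683\right) \left(-2733\right) = 1866639$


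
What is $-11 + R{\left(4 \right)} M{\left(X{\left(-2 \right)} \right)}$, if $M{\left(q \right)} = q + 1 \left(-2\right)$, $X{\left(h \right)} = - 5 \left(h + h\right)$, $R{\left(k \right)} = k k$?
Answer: $277$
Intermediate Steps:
$R{\left(k \right)} = k^{2}$
$X{\left(h \right)} = - 10 h$ ($X{\left(h \right)} = - 5 \cdot 2 h = - 10 h$)
$M{\left(q \right)} = -2 + q$ ($M{\left(q \right)} = q - 2 = -2 + q$)
$-11 + R{\left(4 \right)} M{\left(X{\left(-2 \right)} \right)} = -11 + 4^{2} \left(-2 - -20\right) = -11 + 16 \left(-2 + 20\right) = -11 + 16 \cdot 18 = -11 + 288 = 277$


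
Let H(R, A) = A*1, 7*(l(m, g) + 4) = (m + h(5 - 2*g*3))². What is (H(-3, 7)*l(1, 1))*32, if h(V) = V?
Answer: -896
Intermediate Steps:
l(m, g) = -4 + (5 + m - 6*g)²/7 (l(m, g) = -4 + (m + (5 - 2*g*3))²/7 = -4 + (m + (5 - 6*g))²/7 = -4 + (5 + m - 6*g)²/7)
H(R, A) = A
(H(-3, 7)*l(1, 1))*32 = (7*(-4 + (5 + 1 - 6*1)²/7))*32 = (7*(-4 + (5 + 1 - 6)²/7))*32 = (7*(-4 + (⅐)*0²))*32 = (7*(-4 + (⅐)*0))*32 = (7*(-4 + 0))*32 = (7*(-4))*32 = -28*32 = -896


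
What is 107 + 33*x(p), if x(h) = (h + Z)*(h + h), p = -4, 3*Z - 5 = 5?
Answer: 283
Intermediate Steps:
Z = 10/3 (Z = 5/3 + (⅓)*5 = 5/3 + 5/3 = 10/3 ≈ 3.3333)
x(h) = 2*h*(10/3 + h) (x(h) = (h + 10/3)*(h + h) = (10/3 + h)*(2*h) = 2*h*(10/3 + h))
107 + 33*x(p) = 107 + 33*((⅔)*(-4)*(10 + 3*(-4))) = 107 + 33*((⅔)*(-4)*(10 - 12)) = 107 + 33*((⅔)*(-4)*(-2)) = 107 + 33*(16/3) = 107 + 176 = 283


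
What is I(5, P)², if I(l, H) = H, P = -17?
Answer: 289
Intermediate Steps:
I(5, P)² = (-17)² = 289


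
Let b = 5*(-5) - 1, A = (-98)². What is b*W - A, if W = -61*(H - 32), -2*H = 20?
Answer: -76216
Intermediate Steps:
H = -10 (H = -½*20 = -10)
A = 9604
b = -26 (b = -25 - 1 = -26)
W = 2562 (W = -61*(-10 - 32) = -61*(-42) = 2562)
b*W - A = -26*2562 - 1*9604 = -66612 - 9604 = -76216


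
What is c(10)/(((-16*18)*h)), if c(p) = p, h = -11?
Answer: 5/1584 ≈ 0.0031566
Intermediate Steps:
c(10)/(((-16*18)*h)) = 10/((-16*18*(-11))) = 10/((-288*(-11))) = 10/3168 = 10*(1/3168) = 5/1584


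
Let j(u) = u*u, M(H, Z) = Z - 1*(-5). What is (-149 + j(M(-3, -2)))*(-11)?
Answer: 1540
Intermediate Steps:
M(H, Z) = 5 + Z (M(H, Z) = Z + 5 = 5 + Z)
j(u) = u²
(-149 + j(M(-3, -2)))*(-11) = (-149 + (5 - 2)²)*(-11) = (-149 + 3²)*(-11) = (-149 + 9)*(-11) = -140*(-11) = 1540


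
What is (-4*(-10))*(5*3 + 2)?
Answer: 680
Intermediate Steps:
(-4*(-10))*(5*3 + 2) = 40*(15 + 2) = 40*17 = 680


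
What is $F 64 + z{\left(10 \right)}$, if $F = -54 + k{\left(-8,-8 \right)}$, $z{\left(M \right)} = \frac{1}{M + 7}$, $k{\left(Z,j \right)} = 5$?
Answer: $- \frac{53311}{17} \approx -3135.9$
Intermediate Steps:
$z{\left(M \right)} = \frac{1}{7 + M}$
$F = -49$ ($F = -54 + 5 = -49$)
$F 64 + z{\left(10 \right)} = \left(-49\right) 64 + \frac{1}{7 + 10} = -3136 + \frac{1}{17} = - \frac{53311}{17}$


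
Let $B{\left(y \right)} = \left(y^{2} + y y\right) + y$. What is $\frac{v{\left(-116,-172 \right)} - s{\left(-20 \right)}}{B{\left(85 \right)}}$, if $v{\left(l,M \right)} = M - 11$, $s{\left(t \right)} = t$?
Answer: $- \frac{163}{14535} \approx -0.011214$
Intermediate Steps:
$B{\left(y \right)} = y + 2 y^{2}$ ($B{\left(y \right)} = \left(y^{2} + y^{2}\right) + y = 2 y^{2} + y = y + 2 y^{2}$)
$v{\left(l,M \right)} = -11 + M$ ($v{\left(l,M \right)} = M - 11 = -11 + M$)
$\frac{v{\left(-116,-172 \right)} - s{\left(-20 \right)}}{B{\left(85 \right)}} = \frac{\left(-11 - 172\right) - -20}{85 \left(1 + 2 \cdot 85\right)} = \frac{-183 + 20}{85 \left(1 + 170\right)} = - \frac{163}{85 \cdot 171} = - \frac{163}{14535}$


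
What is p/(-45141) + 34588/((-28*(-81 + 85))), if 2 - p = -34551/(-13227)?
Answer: -1720983531271/5572746732 ≈ -308.82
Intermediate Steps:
p = -2699/4409 (p = 2 - (-34551)/(-13227) = 2 - (-34551)*(-1)/13227 = 2 - 1*11517/4409 = 2 - 11517/4409 = -2699/4409 ≈ -0.61216)
p/(-45141) + 34588/((-28*(-81 + 85))) = -2699/4409/(-45141) + 34588/((-28*(-81 + 85))) = -2699/4409*(-1/45141) + 34588/((-28*4)) = 2699/199026669 + 34588/(-112) = 2699/199026669 + 34588*(-1/112) = 2699/199026669 - 8647/28 = -1720983531271/5572746732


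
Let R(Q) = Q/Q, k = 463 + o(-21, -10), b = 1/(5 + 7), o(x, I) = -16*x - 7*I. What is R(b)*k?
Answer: 869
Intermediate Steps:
b = 1/12 ≈ 0.083333
k = 869 (k = 463 + (-16*(-21) - 7*(-10)) = 463 + (336 + 70) = 463 + 406 = 869)
R(Q) = 1
R(b)*k = 1*869 = 869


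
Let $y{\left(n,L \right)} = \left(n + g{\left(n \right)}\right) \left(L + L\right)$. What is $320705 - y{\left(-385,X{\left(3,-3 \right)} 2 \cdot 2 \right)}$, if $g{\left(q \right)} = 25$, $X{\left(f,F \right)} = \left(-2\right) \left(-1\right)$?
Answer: $326465$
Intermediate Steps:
$X{\left(f,F \right)} = 2$
$y{\left(n,L \right)} = 2 L \left(25 + n\right)$ ($y{\left(n,L \right)} = \left(n + 25\right) \left(L + L\right) = \left(25 + n\right) 2 L = 2 L \left(25 + n\right)$)
$320705 - y{\left(-385,X{\left(3,-3 \right)} 2 \cdot 2 \right)} = 320705 - 2 \cdot 2 \cdot 2 \cdot 2 \left(25 - 385\right) = 320705 - 2 \cdot 4 \cdot 2 \left(-360\right) = 320705 - 2 \cdot 8 \left(-360\right) = 320705 - -5760 = 320705 + 5760 = 326465$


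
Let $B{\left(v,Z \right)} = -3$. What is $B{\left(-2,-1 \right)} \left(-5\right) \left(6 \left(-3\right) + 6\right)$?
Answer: $-180$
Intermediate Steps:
$B{\left(-2,-1 \right)} \left(-5\right) \left(6 \left(-3\right) + 6\right) = \left(-3\right) \left(-5\right) \left(6 \left(-3\right) + 6\right) = 15 \left(-18 + 6\right) = 15 \left(-12\right) = -180$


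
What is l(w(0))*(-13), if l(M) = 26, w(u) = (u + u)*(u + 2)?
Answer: -338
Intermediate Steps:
w(u) = 2*u*(2 + u) (w(u) = (2*u)*(2 + u) = 2*u*(2 + u))
l(w(0))*(-13) = 26*(-13) = -338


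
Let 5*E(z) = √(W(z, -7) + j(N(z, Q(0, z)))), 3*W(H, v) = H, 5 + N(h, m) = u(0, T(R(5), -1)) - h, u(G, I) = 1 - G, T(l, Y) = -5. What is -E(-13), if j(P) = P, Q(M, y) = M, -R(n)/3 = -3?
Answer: -√42/15 ≈ -0.43205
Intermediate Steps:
R(n) = 9 (R(n) = -3*(-3) = 9)
N(h, m) = -4 - h (N(h, m) = -5 + ((1 - 1*0) - h) = -5 + ((1 + 0) - h) = -5 + (1 - h) = -4 - h)
W(H, v) = H/3
E(z) = √(-4 - 2*z/3)/5 (E(z) = √(z/3 + (-4 - z))/5 = √(-4 - 2*z/3)/5)
-E(-13) = -√(-36 - 6*(-13))/15 = -√(-36 + 78)/15 = -√42/15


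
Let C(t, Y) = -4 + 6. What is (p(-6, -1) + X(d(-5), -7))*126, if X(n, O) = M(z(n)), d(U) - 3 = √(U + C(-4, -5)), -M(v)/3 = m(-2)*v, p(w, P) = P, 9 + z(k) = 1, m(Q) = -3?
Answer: -9198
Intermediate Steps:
C(t, Y) = 2
z(k) = -8 (z(k) = -9 + 1 = -8)
M(v) = 9*v (M(v) = -(-9)*v = 9*v)
d(U) = 3 + √(2 + U) (d(U) = 3 + √(U + 2) = 3 + √(2 + U))
X(n, O) = -72 (X(n, O) = 9*(-8) = -72)
(p(-6, -1) + X(d(-5), -7))*126 = (-1 - 72)*126 = -73*126 = -9198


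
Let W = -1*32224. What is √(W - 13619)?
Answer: I*√45843 ≈ 214.11*I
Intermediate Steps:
W = -32224
√(W - 13619) = √(-32224 - 13619) = √(-45843) = I*√45843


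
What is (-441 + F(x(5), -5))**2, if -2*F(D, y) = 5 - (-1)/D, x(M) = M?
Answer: 4919524/25 ≈ 1.9678e+5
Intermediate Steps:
F(D, y) = -5/2 - 1/(2*D) (F(D, y) = -(5 - (-1)/D)/2 = -(5 + 1/D)/2 = -5/2 - 1/(2*D))
(-441 + F(x(5), -5))**2 = (-441 + (1/2)*(-1 - 5*5)/5)**2 = (-441 + (1/2)*(1/5)*(-1 - 25))**2 = (-441 + (1/2)*(1/5)*(-26))**2 = (-441 - 13/5)**2 = (-2218/5)**2 = 4919524/25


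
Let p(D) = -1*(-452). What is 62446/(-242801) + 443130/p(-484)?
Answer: 53782090769/54873026 ≈ 980.12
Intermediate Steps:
p(D) = 452
62446/(-242801) + 443130/p(-484) = 62446/(-242801) + 443130/452 = 62446*(-1/242801) + 443130*(1/452) = -62446/242801 + 221565/226 = 53782090769/54873026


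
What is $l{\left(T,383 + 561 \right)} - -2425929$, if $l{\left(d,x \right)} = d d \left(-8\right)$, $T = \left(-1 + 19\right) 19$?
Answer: $1490217$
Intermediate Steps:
$T = 342$ ($T = 18 \cdot 19 = 342$)
$l{\left(d,x \right)} = - 8 d^{2}$ ($l{\left(d,x \right)} = d^{2} \left(-8\right) = - 8 d^{2}$)
$l{\left(T,383 + 561 \right)} - -2425929 = - 8 \cdot 342^{2} - -2425929 = \left(-8\right) 116964 + 2425929 = -935712 + 2425929 = 1490217$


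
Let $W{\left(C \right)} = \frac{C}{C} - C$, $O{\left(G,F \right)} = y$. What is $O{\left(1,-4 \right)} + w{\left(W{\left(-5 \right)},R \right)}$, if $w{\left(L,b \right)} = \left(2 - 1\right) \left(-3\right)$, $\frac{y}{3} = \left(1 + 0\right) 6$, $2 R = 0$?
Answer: $15$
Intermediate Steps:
$R = 0$ ($R = \frac{1}{2} \cdot 0 = 0$)
$y = 18$ ($y = 3 \left(1 + 0\right) 6 = 3 \cdot 1 \cdot 6 = 3 \cdot 6 = 18$)
$O{\left(G,F \right)} = 18$
$W{\left(C \right)} = 1 - C$
$w{\left(L,b \right)} = -3$ ($w{\left(L,b \right)} = 1 \left(-3\right) = -3$)
$O{\left(1,-4 \right)} + w{\left(W{\left(-5 \right)},R \right)} = 18 - 3 = 15$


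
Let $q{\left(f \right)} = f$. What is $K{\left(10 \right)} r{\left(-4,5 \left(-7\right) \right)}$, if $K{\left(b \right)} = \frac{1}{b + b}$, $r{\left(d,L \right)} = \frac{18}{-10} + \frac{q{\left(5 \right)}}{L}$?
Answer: $- \frac{17}{175} \approx -0.097143$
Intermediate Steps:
$r{\left(d,L \right)} = - \frac{9}{5} + \frac{5}{L}$ ($r{\left(d,L \right)} = \frac{18}{-10} + \frac{5}{L} = 18 \left(- \frac{1}{10}\right) + \frac{5}{L} = - \frac{9}{5} + \frac{5}{L}$)
$K{\left(b \right)} = \frac{1}{2 b}$
$K{\left(10 \right)} r{\left(-4,5 \left(-7\right) \right)} = \frac{1}{2 \cdot 10} \left(- \frac{9}{5} + \frac{5}{5 \left(-7\right)}\right) = \frac{1}{2} \cdot \frac{1}{10} \left(- \frac{9}{5} + \frac{5}{-35}\right) = \frac{- \frac{9}{5} + 5 \left(- \frac{1}{35}\right)}{20} = \frac{- \frac{9}{5} - \frac{1}{7}}{20} = \frac{1}{20} \left(- \frac{68}{35}\right) = - \frac{17}{175}$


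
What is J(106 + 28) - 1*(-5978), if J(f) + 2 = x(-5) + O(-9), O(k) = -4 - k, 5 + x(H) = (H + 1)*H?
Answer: 5996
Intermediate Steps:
x(H) = -5 + H*(1 + H) (x(H) = -5 + (H + 1)*H = -5 + (1 + H)*H = -5 + H*(1 + H))
J(f) = 18 (J(f) = -2 + ((-5 - 5 + (-5)²) + (-4 - 1*(-9))) = -2 + ((-5 - 5 + 25) + (-4 + 9)) = -2 + (15 + 5) = -2 + 20 = 18)
J(106 + 28) - 1*(-5978) = 18 - 1*(-5978) = 18 + 5978 = 5996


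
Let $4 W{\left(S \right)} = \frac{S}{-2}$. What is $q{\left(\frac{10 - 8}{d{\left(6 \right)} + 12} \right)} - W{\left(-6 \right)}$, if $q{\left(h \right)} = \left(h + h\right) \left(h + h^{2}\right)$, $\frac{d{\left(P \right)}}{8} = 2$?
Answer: $- \frac{507}{686} \approx -0.73907$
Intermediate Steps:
$d{\left(P \right)} = 16$ ($d{\left(P \right)} = 8 \cdot 2 = 16$)
$q{\left(h \right)} = 2 h \left(h + h^{2}\right)$
$W{\left(S \right)} = - \frac{S}{8}$ ($W{\left(S \right)} = \frac{S \frac{1}{-2}}{4} = \frac{S \left(- \frac{1}{2}\right)}{4} = \frac{\left(- \frac{1}{2}\right) S}{4} = - \frac{S}{8}$)
$q{\left(\frac{10 - 8}{d{\left(6 \right)} + 12} \right)} - W{\left(-6 \right)} = 2 \left(\frac{10 - 8}{16 + 12}\right)^{2} \left(1 + \frac{10 - 8}{16 + 12}\right) - \left(- \frac{1}{8}\right) \left(-6\right) = 2 \left(\frac{2}{28}\right)^{2} \left(1 + \frac{2}{28}\right) - \frac{3}{4} = 2 \left(2 \cdot \frac{1}{28}\right)^{2} \left(1 + 2 \cdot \frac{1}{28}\right) - \frac{3}{4} = \frac{2 \left(1 + \frac{1}{14}\right)}{196} - \frac{3}{4} = 2 \cdot \frac{1}{196} \cdot \frac{15}{14} - \frac{3}{4} = \frac{15}{1372} - \frac{3}{4} = - \frac{507}{686}$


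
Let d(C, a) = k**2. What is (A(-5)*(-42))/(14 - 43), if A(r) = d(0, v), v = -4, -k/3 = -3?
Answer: 3402/29 ≈ 117.31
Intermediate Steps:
k = 9 (k = -3*(-3) = 9)
d(C, a) = 81 (d(C, a) = 9**2 = 81)
A(r) = 81
(A(-5)*(-42))/(14 - 43) = (81*(-42))/(14 - 43) = -3402/(-29) = -3402*(-1/29) = 3402/29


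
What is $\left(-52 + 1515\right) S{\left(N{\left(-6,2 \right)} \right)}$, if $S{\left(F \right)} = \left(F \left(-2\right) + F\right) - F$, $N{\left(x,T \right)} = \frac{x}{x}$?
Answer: $-2926$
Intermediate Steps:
$N{\left(x,T \right)} = 1$
$S{\left(F \right)} = - 2 F$ ($S{\left(F \right)} = \left(- 2 F + F\right) - F = - F - F = - 2 F$)
$\left(-52 + 1515\right) S{\left(N{\left(-6,2 \right)} \right)} = \left(-52 + 1515\right) \left(\left(-2\right) 1\right) = 1463 \left(-2\right) = -2926$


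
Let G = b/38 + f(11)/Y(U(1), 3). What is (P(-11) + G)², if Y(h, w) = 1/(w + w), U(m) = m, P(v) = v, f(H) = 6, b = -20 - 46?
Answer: 195364/361 ≈ 541.17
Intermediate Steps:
b = -66
Y(h, w) = 1/(2*w)
G = 651/19 (G = -66/38 + 6/(((½)/3)) = -66*1/38 + 6/(((½)*(⅓))) = -33/19 + 6/(⅙) = -33/19 + 6*6 = -33/19 + 36 = 651/19 ≈ 34.263)
(P(-11) + G)² = (-11 + 651/19)² = (442/19)² = 195364/361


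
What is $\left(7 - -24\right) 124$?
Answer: $3844$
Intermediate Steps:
$\left(7 - -24\right) 124 = \left(7 + 24\right) 124 = 31 \cdot 124 = 3844$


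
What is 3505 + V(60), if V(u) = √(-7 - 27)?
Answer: 3505 + I*√34 ≈ 3505.0 + 5.831*I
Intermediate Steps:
V(u) = I*√34 (V(u) = √(-34) = I*√34)
3505 + V(60) = 3505 + I*√34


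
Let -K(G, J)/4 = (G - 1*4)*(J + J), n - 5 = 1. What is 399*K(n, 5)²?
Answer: 2553600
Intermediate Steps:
n = 6 (n = 5 + 1 = 6)
K(G, J) = -8*J*(-4 + G) (K(G, J) = -4*(G - 1*4)*(J + J) = -4*(G - 4)*2*J = -4*(-4 + G)*2*J = -8*J*(-4 + G))
399*K(n, 5)² = 399*(8*5*(4 - 1*6))² = 399*(8*5*(4 - 6))² = 399*(8*5*(-2))² = 399*(-80)² = 399*6400 = 2553600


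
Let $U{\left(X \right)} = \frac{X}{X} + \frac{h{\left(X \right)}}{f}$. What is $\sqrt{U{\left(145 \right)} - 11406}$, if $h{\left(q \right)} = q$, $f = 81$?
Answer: $\frac{2 i \sqrt{230915}}{9} \approx 106.79 i$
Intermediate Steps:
$U{\left(X \right)} = 1 + \frac{X}{81}$ ($U{\left(X \right)} = \frac{X}{X} + \frac{X}{81} = 1 + X \frac{1}{81} = 1 + \frac{X}{81}$)
$\sqrt{U{\left(145 \right)} - 11406} = \sqrt{\left(1 + \frac{1}{81} \cdot 145\right) - 11406} = \sqrt{\left(1 + \frac{145}{81}\right) - 11406} = \sqrt{\frac{226}{81} - 11406} = \sqrt{- \frac{923660}{81}} = \frac{2 i \sqrt{230915}}{9}$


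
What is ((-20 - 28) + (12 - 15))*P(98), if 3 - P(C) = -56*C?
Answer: -280041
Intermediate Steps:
P(C) = 3 + 56*C (P(C) = 3 - (-56)*C = 3 + 56*C)
((-20 - 28) + (12 - 15))*P(98) = ((-20 - 28) + (12 - 15))*(3 + 56*98) = (-48 - 3)*(3 + 5488) = -51*5491 = -280041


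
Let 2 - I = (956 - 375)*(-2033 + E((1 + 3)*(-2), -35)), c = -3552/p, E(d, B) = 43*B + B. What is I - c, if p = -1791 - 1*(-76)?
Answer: 3560190673/1715 ≈ 2.0759e+6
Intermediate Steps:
E(d, B) = 44*B
p = -1715 (p = -1791 + 76 = -1715)
c = 3552/1715 (c = -3552/(-1715) = -3552*(-1/1715) = 3552/1715 ≈ 2.0711)
I = 2075915 (I = 2 - (956 - 375)*(-2033 + 44*(-35)) = 2 - 581*(-2033 - 1540) = 2 - 581*(-3573) = 2 - 1*(-2075913) = 2 + 2075913 = 2075915)
I - c = 2075915 - 1*3552/1715 = 2075915 - 3552/1715 = 3560190673/1715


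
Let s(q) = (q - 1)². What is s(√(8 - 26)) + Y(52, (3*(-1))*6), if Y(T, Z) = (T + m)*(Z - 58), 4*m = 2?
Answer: -4007 - 6*I*√2 ≈ -4007.0 - 8.4853*I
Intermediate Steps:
m = ½ (m = (¼)*2 = ½ ≈ 0.50000)
s(q) = (-1 + q)²
Y(T, Z) = (½ + T)*(-58 + Z) (Y(T, Z) = (T + ½)*(Z - 58) = (½ + T)*(-58 + Z))
s(√(8 - 26)) + Y(52, (3*(-1))*6) = (-1 + √(8 - 26))² + (-29 + ((3*(-1))*6)/2 - 58*52 + 52*((3*(-1))*6)) = (-1 + √(-18))² + (-29 + (-3*6)/2 - 3016 + 52*(-3*6)) = (-1 + 3*I*√2)² + (-29 + (½)*(-18) - 3016 + 52*(-18)) = (-1 + 3*I*√2)² + (-29 - 9 - 3016 - 936) = (-1 + 3*I*√2)² - 3990 = -3990 + (-1 + 3*I*√2)²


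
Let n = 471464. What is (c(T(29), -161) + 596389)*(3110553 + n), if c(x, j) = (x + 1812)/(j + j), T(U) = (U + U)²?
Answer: 343931091134697/161 ≈ 2.1362e+12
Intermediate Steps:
T(U) = 4*U² (T(U) = (2*U)² = 4*U²)
c(x, j) = (1812 + x)/(2*j) (c(x, j) = (1812 + x)/((2*j)) = (1812 + x)*(1/(2*j)) = (1812 + x)/(2*j))
(c(T(29), -161) + 596389)*(3110553 + n) = ((½)*(1812 + 4*29²)/(-161) + 596389)*(3110553 + 471464) = ((½)*(-1/161)*(1812 + 4*841) + 596389)*3582017 = ((½)*(-1/161)*(1812 + 3364) + 596389)*3582017 = ((½)*(-1/161)*5176 + 596389)*3582017 = (-2588/161 + 596389)*3582017 = (96016041/161)*3582017 = 343931091134697/161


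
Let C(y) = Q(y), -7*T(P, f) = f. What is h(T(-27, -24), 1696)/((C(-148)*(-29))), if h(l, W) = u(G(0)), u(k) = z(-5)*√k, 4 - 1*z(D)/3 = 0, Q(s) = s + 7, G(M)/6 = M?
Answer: 0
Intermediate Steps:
T(P, f) = -f/7
G(M) = 6*M
Q(s) = 7 + s
z(D) = 12 (z(D) = 12 - 3*0 = 12 + 0 = 12)
C(y) = 7 + y
u(k) = 12*√k
h(l, W) = 0 (h(l, W) = 12*√(6*0) = 12*√0 = 12*0 = 0)
h(T(-27, -24), 1696)/((C(-148)*(-29))) = 0/(((7 - 148)*(-29))) = 0/((-141*(-29))) = 0/4089 = 0*(1/4089) = 0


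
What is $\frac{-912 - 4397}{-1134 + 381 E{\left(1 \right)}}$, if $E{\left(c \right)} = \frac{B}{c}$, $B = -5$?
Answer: $\frac{5309}{3039} \approx 1.747$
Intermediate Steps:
$E{\left(c \right)} = - \frac{5}{c}$
$\frac{-912 - 4397}{-1134 + 381 E{\left(1 \right)}} = \frac{-912 - 4397}{-1134 + 381 \left(- \frac{5}{1}\right)} = - \frac{5309}{-1134 + 381 \left(\left(-5\right) 1\right)} = - \frac{5309}{-1134 + 381 \left(-5\right)} = - \frac{5309}{-1134 - 1905} = - \frac{5309}{-3039} = \left(-5309\right) \left(- \frac{1}{3039}\right) = \frac{5309}{3039}$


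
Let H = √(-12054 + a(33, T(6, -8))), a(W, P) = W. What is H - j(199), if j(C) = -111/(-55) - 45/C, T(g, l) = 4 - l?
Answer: -19614/10945 + I*√12021 ≈ -1.7921 + 109.64*I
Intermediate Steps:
j(C) = 111/55 - 45/C (j(C) = -111*(-1/55) - 45/C = 111/55 - 45/C)
H = I*√12021 (H = √(-12054 + 33) = √(-12021) = I*√12021 ≈ 109.64*I)
H - j(199) = I*√12021 - (111/55 - 45/199) = I*√12021 - 1*19614/10945 = I*√12021 - 19614/10945 = -19614/10945 + I*√12021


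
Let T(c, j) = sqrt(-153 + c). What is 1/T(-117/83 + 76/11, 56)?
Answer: -I*sqrt(30737971)/67334 ≈ -0.082339*I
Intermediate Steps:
1/T(-117/83 + 76/11, 56) = 1/(sqrt(-153 + (-117/83 + 76/11))) = 1/(sqrt(-153 + 5021/913)) = 1/(sqrt(-134668/913)) = 1/(2*I*sqrt(30737971)/913) = -I*sqrt(30737971)/67334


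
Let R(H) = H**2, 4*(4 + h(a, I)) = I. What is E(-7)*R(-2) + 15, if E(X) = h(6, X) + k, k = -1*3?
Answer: -20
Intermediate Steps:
h(a, I) = -4 + I/4
k = -3
E(X) = -7 + X/4 (E(X) = (-4 + X/4) - 3 = -7 + X/4)
E(-7)*R(-2) + 15 = (-7 + (1/4)*(-7))*(-2)**2 + 15 = (-7 - 7/4)*4 + 15 = -35/4*4 + 15 = -35 + 15 = -20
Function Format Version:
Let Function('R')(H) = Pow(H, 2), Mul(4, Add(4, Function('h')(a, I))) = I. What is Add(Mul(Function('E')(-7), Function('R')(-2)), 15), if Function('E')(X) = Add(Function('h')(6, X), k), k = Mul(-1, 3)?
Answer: -20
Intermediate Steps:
Function('h')(a, I) = Add(-4, Mul(Rational(1, 4), I))
k = -3
Function('E')(X) = Add(-7, Mul(Rational(1, 4), X)) (Function('E')(X) = Add(Add(-4, Mul(Rational(1, 4), X)), -3) = Add(-7, Mul(Rational(1, 4), X)))
Add(Mul(Function('E')(-7), Function('R')(-2)), 15) = Add(Mul(Add(-7, Mul(Rational(1, 4), -7)), Pow(-2, 2)), 15) = Add(Mul(Add(-7, Rational(-7, 4)), 4), 15) = Add(Mul(Rational(-35, 4), 4), 15) = Add(-35, 15) = -20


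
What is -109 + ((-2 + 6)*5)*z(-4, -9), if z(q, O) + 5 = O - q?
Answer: -309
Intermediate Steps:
z(q, O) = -5 + O - q (z(q, O) = -5 + (O - q) = -5 + O - q)
-109 + ((-2 + 6)*5)*z(-4, -9) = -109 + ((-2 + 6)*5)*(-5 - 9 - 1*(-4)) = -109 + (4*5)*(-5 - 9 + 4) = -109 + 20*(-10) = -109 - 200 = -309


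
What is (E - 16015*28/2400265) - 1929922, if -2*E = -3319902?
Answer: -18514354021/68579 ≈ -2.6997e+5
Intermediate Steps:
E = 1659951 (E = -1/2*(-3319902) = 1659951)
(E - 16015*28/2400265) - 1929922 = (1659951 - 16015*28/2400265) - 1929922 = (1659951 - 448420*1/2400265) - 1929922 = (1659951 - 12812/68579) - 1929922 = 113837766817/68579 - 1929922 = -18514354021/68579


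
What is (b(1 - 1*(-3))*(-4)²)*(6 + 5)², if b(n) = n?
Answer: 7744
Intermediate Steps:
(b(1 - 1*(-3))*(-4)²)*(6 + 5)² = ((1 - 1*(-3))*(-4)²)*(6 + 5)² = ((1 + 3)*16)*11² = (4*16)*121 = 64*121 = 7744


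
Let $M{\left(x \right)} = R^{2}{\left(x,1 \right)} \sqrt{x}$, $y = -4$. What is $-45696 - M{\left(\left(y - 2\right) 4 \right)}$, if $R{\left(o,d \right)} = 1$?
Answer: $-45696 - 2 i \sqrt{6} \approx -45696.0 - 4.899 i$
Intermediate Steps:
$M{\left(x \right)} = \sqrt{x}$ ($M{\left(x \right)} = 1^{2} \sqrt{x} = 1 \sqrt{x} = \sqrt{x}$)
$-45696 - M{\left(\left(y - 2\right) 4 \right)} = -45696 - \sqrt{\left(-4 - 2\right) 4} = -45696 - \sqrt{\left(-6\right) 4} = -45696 - \sqrt{-24} = -45696 - 2 i \sqrt{6}$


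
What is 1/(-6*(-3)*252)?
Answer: 1/4536 ≈ 0.00022046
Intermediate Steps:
1/(-6*(-3)*252) = 1/(18*252) = 1/4536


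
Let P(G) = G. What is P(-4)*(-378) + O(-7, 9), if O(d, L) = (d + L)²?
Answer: 1516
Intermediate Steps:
O(d, L) = (L + d)²
P(-4)*(-378) + O(-7, 9) = -4*(-378) + (9 - 7)² = 1512 + 2² = 1512 + 4 = 1516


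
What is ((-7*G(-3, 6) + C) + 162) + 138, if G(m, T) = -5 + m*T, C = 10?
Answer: 471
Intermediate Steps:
G(m, T) = -5 + T*m
((-7*G(-3, 6) + C) + 162) + 138 = ((-7*(-5 + 6*(-3)) + 10) + 162) + 138 = ((-7*(-5 - 18) + 10) + 162) + 138 = ((-7*(-23) + 10) + 162) + 138 = ((161 + 10) + 162) + 138 = (171 + 162) + 138 = 333 + 138 = 471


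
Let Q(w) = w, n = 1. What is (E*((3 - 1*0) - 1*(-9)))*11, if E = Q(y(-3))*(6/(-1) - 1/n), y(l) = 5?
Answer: -4620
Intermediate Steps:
E = -35 (E = 5*(6/(-1) - 1/1) = 5*(6*(-1) - 1*1) = 5*(-6 - 1) = 5*(-7) = -35)
(E*((3 - 1*0) - 1*(-9)))*11 = -35*((3 - 1*0) - 1*(-9))*11 = -35*((3 + 0) + 9)*11 = -35*(3 + 9)*11 = -35*12*11 = -420*11 = -4620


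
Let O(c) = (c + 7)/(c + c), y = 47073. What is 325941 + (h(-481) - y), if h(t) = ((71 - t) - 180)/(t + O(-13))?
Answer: 871460082/3125 ≈ 2.7887e+5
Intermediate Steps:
O(c) = (7 + c)/(2*c) (O(c) = (7 + c)/((2*c)) = (7 + c)*(1/(2*c)) = (7 + c)/(2*c))
h(t) = (-109 - t)/(3/13 + t) (h(t) = ((71 - t) - 180)/(t + (½)*(7 - 13)/(-13)) = (-109 - t)/(t + (½)*(-1/13)*(-6)) = (-109 - t)/(t + 3/13) = (-109 - t)/(3/13 + t))
325941 + (h(-481) - y) = 325941 + (13*(-109 - 1*(-481))/(3 + 13*(-481)) - 1*47073) = 325941 + (13*(-109 + 481)/(3 - 6253) - 47073) = 325941 + (13*372/(-6250) - 47073) = 325941 + (13*(-1/6250)*372 - 47073) = 325941 + (-2418/3125 - 47073) = 325941 - 147105543/3125 = 871460082/3125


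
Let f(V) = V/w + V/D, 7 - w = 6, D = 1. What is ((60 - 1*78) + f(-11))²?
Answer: 1600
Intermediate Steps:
w = 1 (w = 7 - 1*6 = 7 - 6 = 1)
f(V) = 2*V (f(V) = V/1 + V/1 = V*1 + V*1 = V + V = 2*V)
((60 - 1*78) + f(-11))² = ((60 - 1*78) + 2*(-11))² = ((60 - 78) - 22)² = (-18 - 22)² = (-40)² = 1600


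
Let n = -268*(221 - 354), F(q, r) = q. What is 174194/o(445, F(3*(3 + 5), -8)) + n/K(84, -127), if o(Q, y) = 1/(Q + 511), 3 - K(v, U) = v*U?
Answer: 1777035945988/10671 ≈ 1.6653e+8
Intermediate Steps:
n = 35644 (n = -268*(-133) = 35644)
K(v, U) = 3 - U*v (K(v, U) = 3 - v*U = 3 - U*v)
o(Q, y) = 1/(511 + Q)
174194/o(445, F(3*(3 + 5), -8)) + n/K(84, -127) = 174194/(1/(511 + 445)) + 35644/(3 - 1*(-127)*84) = 174194/(1/956) + 35644/(3 + 10668) = 174194/(1/956) + 35644/10671 = 174194*956 + 35644*(1/10671) = 166529464 + 35644/10671 = 1777035945988/10671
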